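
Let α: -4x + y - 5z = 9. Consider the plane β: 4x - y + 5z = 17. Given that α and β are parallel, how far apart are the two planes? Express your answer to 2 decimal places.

4.01

Rescale β by 1/(-1): -4x + y - 5z = -17. Then distance = |9 − (-17)| / √42 ≈ 4.01.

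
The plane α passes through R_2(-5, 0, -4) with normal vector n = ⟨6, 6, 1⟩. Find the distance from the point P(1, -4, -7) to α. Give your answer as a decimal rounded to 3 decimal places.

1.053

α: n·r = n·R_2 gives 6x + 6y + z = -34.
n·P − d = (6)·(1) + (6)·(-4) + (1)·(-7) − (-34) = 9; |n| = √73.
Distance = |9| / √73 = 9/√73 ≈ 1.053.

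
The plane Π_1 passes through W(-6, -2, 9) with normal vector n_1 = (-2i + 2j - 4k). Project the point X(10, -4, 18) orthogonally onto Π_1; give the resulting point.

(4, 2, 6)

Π_1: n_1·r = n_1·W gives -2x + 2y - 4z = -28.
Foot = X − λn with λ = (n·X − d)/|n|² = (-100 − (-28))/24 = -3.
Foot = (10, -4, 18) − (-3)·(-2, 2, -4) = (4, 2, 6).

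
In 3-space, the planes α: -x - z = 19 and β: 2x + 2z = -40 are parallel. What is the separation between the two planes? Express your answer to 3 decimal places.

Rescale β by 1/(-2): -x - z = 20. Then distance = |19 − 20| / √2 ≈ 0.707.

0.707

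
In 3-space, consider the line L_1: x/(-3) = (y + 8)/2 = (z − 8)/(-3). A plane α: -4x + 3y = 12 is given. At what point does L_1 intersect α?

(-6, -4, 2)

L_1 has direction (-3, 2, -3) through (0, -8, 8).
Substitute r = (0, -8, 8) + t(-3, 2, -3) into the plane: -24 + 18t = 12, so t = 2.
Intersection: (0, -8, 8) + 2·(-3, 2, -3) = (-6, -4, 2).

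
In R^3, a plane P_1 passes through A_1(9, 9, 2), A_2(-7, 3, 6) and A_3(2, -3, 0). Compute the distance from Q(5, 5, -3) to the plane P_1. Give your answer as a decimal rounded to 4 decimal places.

A_1A_2 = (-16, -6, 4), A_1A_3 = (-7, -12, -2); a normal to P_1 is A_1A_2 × A_1A_3 = (60, -60, 150).
Using A_1: P_1 has equation 60x - 60y + 150z = 300.
n·Q − d = (60)·(5) + (-60)·(5) + (150)·(-3) − 300 = -750; |n| = √29700.
Distance = |-750| / √29700 = 750/√29700 ≈ 4.3519.

4.3519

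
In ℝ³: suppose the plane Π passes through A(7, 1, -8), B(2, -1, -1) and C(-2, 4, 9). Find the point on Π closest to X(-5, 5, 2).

(0, 3, 5)

AB = (-5, -2, 7), AC = (-9, 3, 17); a normal to Π is AB × AC = (-55, 22, -33).
Using A: Π has equation -55x + 22y - 33z = -99.
Foot = X − λn with λ = (n·X − d)/|n|² = (319 − (-99))/4598 = 1/11.
Foot = (-5, 5, 2) − (1/11)·(-55, 22, -33) = (0, 3, 5).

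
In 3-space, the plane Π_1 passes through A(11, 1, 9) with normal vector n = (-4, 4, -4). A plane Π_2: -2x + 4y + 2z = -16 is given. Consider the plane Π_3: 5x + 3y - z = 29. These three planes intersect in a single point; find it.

(9, -3, 7)

Π_1: n·r = n·A gives -4x + 4y - 4z = -76.
Solving the 3×3 linear system -4x + 4y - 4z = -76, -2x + 4y + 2z = -16, 5x + 3y - z = 29 (e.g. by elimination or Cramer's rule, determinant = 176) gives (9, -3, 7).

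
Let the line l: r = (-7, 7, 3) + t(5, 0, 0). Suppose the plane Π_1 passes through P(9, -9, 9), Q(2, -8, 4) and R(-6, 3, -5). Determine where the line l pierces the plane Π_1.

(8, 7, 3)

PQ = (-7, 1, -5), PR = (-15, 12, -14); a normal to Π_1 is PQ × PR = (46, -23, -69).
Using P: Π_1 has equation 46x - 23y - 69z = 0.
Substitute r = (-7, 7, 3) + t(5, 0, 0) into the plane: -690 + 230t = 0, so t = 3.
Intersection: (-7, 7, 3) + 3·(5, 0, 0) = (8, 7, 3).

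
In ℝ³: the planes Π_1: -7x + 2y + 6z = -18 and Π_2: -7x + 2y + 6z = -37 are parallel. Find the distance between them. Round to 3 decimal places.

2.014

Same normal n = (-7, 2, 6) with |n| = √89; distance = |-18 − (-37)| / |n| = 19/√89 ≈ 2.014.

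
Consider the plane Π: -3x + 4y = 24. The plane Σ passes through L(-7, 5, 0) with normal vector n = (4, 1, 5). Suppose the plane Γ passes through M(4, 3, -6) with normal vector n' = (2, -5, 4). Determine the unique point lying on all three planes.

(-4, 3, -2)

Σ: n·r = n·L gives 4x + y + 5z = -23.
Γ: n'·r = n'·M gives 2x - 5y + 4z = -31.
Solving the 3×3 linear system -3x + 4y = 24, 4x + y + 5z = -23, 2x - 5y + 4z = -31 (e.g. by elimination or Cramer's rule, determinant = -111) gives (-4, 3, -2).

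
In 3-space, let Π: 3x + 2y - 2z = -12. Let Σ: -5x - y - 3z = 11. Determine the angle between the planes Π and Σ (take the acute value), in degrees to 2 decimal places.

63.19

cos θ = |n₁·n₂| / (|n₁||n₂|) = |-11| / (√17 · √35).
θ = arccos(0.45096) ≈ 63.19°.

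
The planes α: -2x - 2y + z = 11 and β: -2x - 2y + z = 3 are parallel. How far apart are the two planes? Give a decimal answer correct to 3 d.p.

Same normal n = (-2, -2, 1) with |n| = √9; distance = |11 − 3| / |n| = 8/√9 ≈ 2.667.

2.667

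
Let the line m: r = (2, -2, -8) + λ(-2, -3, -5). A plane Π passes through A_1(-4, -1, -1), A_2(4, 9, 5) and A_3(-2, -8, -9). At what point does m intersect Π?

(4, 1, -3)

A_1A_2 = (8, 10, 6), A_1A_3 = (2, -7, -8); a normal to Π is A_1A_2 × A_1A_3 = (-38, 76, -76).
Using A_1: Π has equation -38x + 76y - 76z = 152.
Substitute r = (2, -2, -8) + t(-2, -3, -5) into the plane: 380 + 228t = 152, so t = -1.
Intersection: (2, -2, -8) + (-1)·(-2, -3, -5) = (4, 1, -3).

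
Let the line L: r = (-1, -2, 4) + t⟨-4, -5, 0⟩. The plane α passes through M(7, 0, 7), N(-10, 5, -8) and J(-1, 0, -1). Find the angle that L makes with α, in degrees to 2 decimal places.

MN = (-17, 5, -15), MJ = (-8, 0, -8); a normal to α is MN × MJ = (-40, -16, 40).
Using M: α has equation -40x - 16y + 40z = 0.
sin θ = |n·v| / (|n||v|) = |240| / (√3456 · √41) = 0.63758.
θ ≈ 39.61°.

39.61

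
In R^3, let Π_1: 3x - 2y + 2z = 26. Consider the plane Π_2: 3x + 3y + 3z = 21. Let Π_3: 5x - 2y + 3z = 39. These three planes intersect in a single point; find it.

(4, -2, 5)

Solving the 3×3 linear system 3x - 2y + 2z = 26, 3x + 3y + 3z = 21, 5x - 2y + 3z = 39 (e.g. by elimination or Cramer's rule, determinant = -9) gives (4, -2, 5).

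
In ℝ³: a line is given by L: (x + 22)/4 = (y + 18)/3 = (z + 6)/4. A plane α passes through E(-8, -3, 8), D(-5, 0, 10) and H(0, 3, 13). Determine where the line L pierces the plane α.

(-10, -9, 6)

L has direction (4, 3, 4) through (-22, -18, -6).
ED = (3, 3, 2), EH = (8, 6, 5); a normal to α is ED × EH = (3, 1, -6).
Using E: α has equation 3x + y - 6z = -75.
Substitute r = (-22, -18, -6) + t(4, 3, 4) into the plane: -48 + (-9)t = -75, so t = 3.
Intersection: (-22, -18, -6) + 3·(4, 3, 4) = (-10, -9, 6).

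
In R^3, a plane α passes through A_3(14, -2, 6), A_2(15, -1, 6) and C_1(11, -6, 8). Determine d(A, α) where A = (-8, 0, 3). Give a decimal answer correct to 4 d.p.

15.0000

A_3A_2 = (1, 1, 0), A_3C_1 = (-3, -4, 2); a normal to α is A_3A_2 × A_3C_1 = (2, -2, -1).
Using A_3: α has equation 2x - 2y - z = 26.
n·A − d = (2)·(-8) + (-2)·(0) + (-1)·(3) − 26 = -45; |n| = √9.
Distance = |-45| / √9 = 45/√9 ≈ 15.0000.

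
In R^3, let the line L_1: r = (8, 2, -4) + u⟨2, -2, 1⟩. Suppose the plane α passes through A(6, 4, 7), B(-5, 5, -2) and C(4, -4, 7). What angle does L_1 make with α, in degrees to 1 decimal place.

AB = (-11, 1, -9), AC = (-2, -8, 0); a normal to α is AB × AC = (-72, 18, 90).
Using A: α has equation -72x + 18y + 90z = 270.
sin θ = |n·v| / (|n||v|) = |-90| / (√13608 · √9) = 0.25717.
θ ≈ 14.9°.

14.9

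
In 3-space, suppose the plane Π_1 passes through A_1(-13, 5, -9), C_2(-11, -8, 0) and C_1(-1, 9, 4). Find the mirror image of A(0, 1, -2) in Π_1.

A_1C_2 = (2, -13, 9), A_1C_1 = (12, 4, 13); a normal to Π_1 is A_1C_2 × A_1C_1 = (-205, 82, 164).
Using A_1: Π_1 has equation -205x + 82y + 164z = 1599.
λ = (n·A − d)/|n|² = (-246 − 1599)/75645 = -1/41.
Reflection = A − 2λn = (0, 1, -2) − (-2/41)·(-205, 82, 164) = (-10, 5, 6).

(-10, 5, 6)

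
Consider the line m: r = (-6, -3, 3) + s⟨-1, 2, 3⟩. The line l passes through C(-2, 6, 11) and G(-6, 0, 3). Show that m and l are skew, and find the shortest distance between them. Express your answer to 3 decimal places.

2.449

A direction vector for l is G − C = (-4, -6, -8).
Common perpendicular direction n = (-1, 2, 3) × (-4, -6, -8) = (2, -20, 14).
With w = (-2, 6, 11) − (-6, -3, 3) = (4, 9, 8), w · n = -60.
Since n ≠ 0 the lines are not parallel, and w · n = -60 ≠ 0 so they do not intersect; hence they are skew.
Distance = |w · n| / |n| = |-60| / √600 ≈ 2.449.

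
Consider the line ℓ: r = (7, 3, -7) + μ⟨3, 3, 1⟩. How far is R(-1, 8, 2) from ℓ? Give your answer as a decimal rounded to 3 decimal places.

13.038

Taking (7, 3, -7) on ℓ with direction v = (3, 3, 1): w = R − (7, 3, -7) = (-8, 5, 9), and w × v = (-22, 35, -39).
Distance = |w × v| / |v| = √3230 / √19 ≈ 13.038.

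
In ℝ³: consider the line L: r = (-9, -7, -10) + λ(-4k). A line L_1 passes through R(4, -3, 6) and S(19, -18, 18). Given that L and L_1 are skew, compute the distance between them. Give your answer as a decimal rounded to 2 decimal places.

A direction vector for L_1 is S − R = (15, -15, 12).
Common perpendicular direction n = (0, 0, -4) × (15, -15, 12) = (-60, -60, 0).
With w = (4, -3, 6) − (-9, -7, -10) = (13, 4, 16), w · n = -1020.
Distance = |w · n| / |n| = |-1020| / √7200 ≈ 12.02.

12.02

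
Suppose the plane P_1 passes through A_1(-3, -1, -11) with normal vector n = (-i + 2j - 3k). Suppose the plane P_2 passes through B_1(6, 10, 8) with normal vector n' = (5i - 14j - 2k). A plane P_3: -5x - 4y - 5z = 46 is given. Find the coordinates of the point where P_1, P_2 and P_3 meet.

P_1: n·r = n·A_1 gives -x + 2y - 3z = 34.
P_2: n'·r = n'·B_1 gives 5x - 14y - 2z = -126.
Solving the 3×3 linear system -x + 2y - 3z = 34, 5x - 14y - 2z = -126, -5x - 4y - 5z = 46 (e.g. by elimination or Cramer's rule, determinant = 278) gives (-10, 6, -4).

(-10, 6, -4)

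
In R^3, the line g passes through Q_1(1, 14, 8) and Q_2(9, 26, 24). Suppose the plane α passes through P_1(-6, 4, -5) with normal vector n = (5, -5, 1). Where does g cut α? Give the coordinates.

A direction vector for g is Q_2 − Q_1 = (8, 12, 16).
α: n·r = n·P_1 gives 5x - 5y + z = -55.
Substitute r = (1, 14, 8) + t(8, 12, 16) into the plane: -57 + (-4)t = -55, so t = -1/2.
Intersection: (1, 14, 8) + (-1/2)·(8, 12, 16) = (-3, 8, 0).

(-3, 8, 0)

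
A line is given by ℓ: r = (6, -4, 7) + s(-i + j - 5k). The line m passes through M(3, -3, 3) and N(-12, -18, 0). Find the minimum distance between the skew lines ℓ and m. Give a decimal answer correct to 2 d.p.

1.69

A direction vector for m is N − M = (-15, -15, -3).
Common perpendicular direction n = (-1, 1, -5) × (-15, -15, -3) = (-78, 72, 30).
With w = (3, -3, 3) − (6, -4, 7) = (-3, 1, -4), w · n = 186.
Distance = |w · n| / |n| = |186| / √12168 ≈ 1.69.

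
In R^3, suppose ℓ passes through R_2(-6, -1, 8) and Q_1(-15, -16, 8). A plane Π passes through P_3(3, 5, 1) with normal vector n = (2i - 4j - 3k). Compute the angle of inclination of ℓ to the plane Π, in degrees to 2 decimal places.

A direction vector for ℓ is Q_1 − R_2 = (-9, -15, 0).
Π: n·r = n·P_3 gives 2x - 4y - 3z = -17.
sin θ = |n·v| / (|n||v|) = |42| / (√29 · √306) = 0.44585.
θ ≈ 26.48°.

26.48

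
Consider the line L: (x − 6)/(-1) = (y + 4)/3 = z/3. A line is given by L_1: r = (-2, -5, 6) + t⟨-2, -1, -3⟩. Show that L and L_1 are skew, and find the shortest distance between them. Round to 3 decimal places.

7.684

L has direction (-1, 3, 3) through (6, -4, 0).
Common perpendicular direction n = (-1, 3, 3) × (-2, -1, -3) = (-6, -9, 7).
With w = (-2, -5, 6) − (6, -4, 0) = (-8, -1, 6), w · n = 99.
Since n ≠ 0 the lines are not parallel, and w · n = 99 ≠ 0 so they do not intersect; hence they are skew.
Distance = |w · n| / |n| = |99| / √166 ≈ 7.684.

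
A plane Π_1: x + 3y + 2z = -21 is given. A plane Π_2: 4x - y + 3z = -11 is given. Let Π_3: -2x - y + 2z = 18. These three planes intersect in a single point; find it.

(-5, -6, 1)

Solving the 3×3 linear system x + 3y + 2z = -21, 4x - y + 3z = -11, -2x - y + 2z = 18 (e.g. by elimination or Cramer's rule, determinant = -53) gives (-5, -6, 1).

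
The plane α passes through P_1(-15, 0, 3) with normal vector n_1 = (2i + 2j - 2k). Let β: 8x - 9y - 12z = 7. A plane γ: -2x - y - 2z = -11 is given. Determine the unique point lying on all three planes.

α: n_1·r = n_1·P_1 gives 2x + 2y - 2z = -36.
Solving the 3×3 linear system 2x + 2y - 2z = -36, 8x - 9y - 12z = 7, -2x - y - 2z = -11 (e.g. by elimination or Cramer's rule, determinant = 144) gives (2, -11, 9).

(2, -11, 9)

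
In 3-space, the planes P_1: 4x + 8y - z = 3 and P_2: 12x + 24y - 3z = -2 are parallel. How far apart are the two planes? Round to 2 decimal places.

Rescale P_2 by 1/3: 4x + 8y - z = -2/3. Then distance = |3 − (-2/3)| / √81 ≈ 0.41.

0.41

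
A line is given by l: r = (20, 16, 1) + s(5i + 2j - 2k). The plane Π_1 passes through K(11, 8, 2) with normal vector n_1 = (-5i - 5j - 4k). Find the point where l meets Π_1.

Π_1: n_1·r = n_1·K gives -5x - 5y - 4z = -103.
Substitute r = (20, 16, 1) + t(5, 2, -2) into the plane: -184 + (-27)t = -103, so t = -3.
Intersection: (20, 16, 1) + (-3)·(5, 2, -2) = (5, 10, 7).

(5, 10, 7)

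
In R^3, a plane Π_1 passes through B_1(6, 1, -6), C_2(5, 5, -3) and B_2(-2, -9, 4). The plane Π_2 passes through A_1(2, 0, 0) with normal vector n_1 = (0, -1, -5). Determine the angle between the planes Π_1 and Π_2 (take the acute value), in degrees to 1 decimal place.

B_1C_2 = (-1, 4, 3), B_1B_2 = (-8, -10, 10); a normal to Π_1 is B_1C_2 × B_1B_2 = (70, -14, 42).
Using B_1: Π_1 has equation 70x - 14y + 42z = 154.
Π_2: n_1·r = n_1·A_1 gives -y - 5z = 0.
cos θ = |n₁·n₂| / (|n₁||n₂|) = |-196| / (√6860 · √26).
θ = arccos(0.46410) ≈ 62.3°.

62.3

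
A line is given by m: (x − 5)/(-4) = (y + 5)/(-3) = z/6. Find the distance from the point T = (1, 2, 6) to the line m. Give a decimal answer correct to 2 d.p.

m has direction (-4, -3, 6) through (5, -5, 0).
Taking (5, -5, 0) on m with direction v = (-4, -3, 6): w = T − (5, -5, 0) = (-4, 7, 6), and w × v = (60, 0, 40).
Distance = |w × v| / |v| = √5200 / √61 ≈ 9.23.

9.23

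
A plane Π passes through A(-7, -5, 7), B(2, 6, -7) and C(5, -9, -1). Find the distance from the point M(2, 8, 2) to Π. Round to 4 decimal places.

AB = (9, 11, -14), AC = (12, -4, -8); a normal to Π is AB × AC = (-144, -96, -168).
Using A: Π has equation -144x - 96y - 168z = 312.
n·M − d = (-144)·(2) + (-96)·(8) + (-168)·(2) − 312 = -1704; |n| = √58176.
Distance = |-1704| / √58176 = 1704/√58176 ≈ 7.0648.

7.0648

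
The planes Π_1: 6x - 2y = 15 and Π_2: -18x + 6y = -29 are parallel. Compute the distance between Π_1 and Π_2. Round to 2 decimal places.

Rescale Π_2 by 1/(-3): 6x - 2y = 29/3. Then distance = |15 − (29/3)| / √40 ≈ 0.84.

0.84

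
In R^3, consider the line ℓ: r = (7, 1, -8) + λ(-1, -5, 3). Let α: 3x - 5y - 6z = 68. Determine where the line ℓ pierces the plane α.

Substitute r = (7, 1, -8) + t(-1, -5, 3) into the plane: 64 + 4t = 68, so t = 1.
Intersection: (7, 1, -8) + 1·(-1, -5, 3) = (6, -4, -5).

(6, -4, -5)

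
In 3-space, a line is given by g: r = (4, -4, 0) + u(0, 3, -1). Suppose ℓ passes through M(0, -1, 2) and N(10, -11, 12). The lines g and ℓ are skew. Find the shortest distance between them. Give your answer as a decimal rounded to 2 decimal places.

4.54

A direction vector for ℓ is N − M = (10, -10, 10).
Common perpendicular direction n = (0, 3, -1) × (10, -10, 10) = (20, -10, -30).
With w = (0, -1, 2) − (4, -4, 0) = (-4, 3, 2), w · n = -170.
Distance = |w · n| / |n| = |-170| / √1400 ≈ 4.54.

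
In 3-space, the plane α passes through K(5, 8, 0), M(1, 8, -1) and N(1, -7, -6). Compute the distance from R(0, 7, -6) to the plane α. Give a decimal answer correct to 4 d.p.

KM = (-4, 0, -1), KN = (-4, -15, -6); a normal to α is KM × KN = (-15, -20, 60).
Using K: α has equation -15x - 20y + 60z = -235.
n·R − d = (-15)·(0) + (-20)·(7) + (60)·(-6) − (-235) = -265; |n| = √4225.
Distance = |-265| / √4225 = 265/√4225 ≈ 4.0769.

4.0769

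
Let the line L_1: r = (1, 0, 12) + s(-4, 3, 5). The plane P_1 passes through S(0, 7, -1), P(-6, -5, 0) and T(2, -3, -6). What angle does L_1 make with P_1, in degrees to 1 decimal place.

SP = (-6, -12, 1), ST = (2, -10, -5); a normal to P_1 is SP × ST = (70, -28, 84).
Using S: P_1 has equation 70x - 28y + 84z = -280.
sin θ = |n·v| / (|n||v|) = |56| / (√12740 · √50) = 0.07016.
θ ≈ 4.0°.

4.0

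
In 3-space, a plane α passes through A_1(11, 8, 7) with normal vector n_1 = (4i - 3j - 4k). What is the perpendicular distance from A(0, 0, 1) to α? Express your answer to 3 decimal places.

α: n_1·r = n_1·A_1 gives 4x - 3y - 4z = -8.
n·A − d = (4)·(0) + (-3)·(0) + (-4)·(1) − (-8) = 4; |n| = √41.
Distance = |4| / √41 = 4/√41 ≈ 0.625.

0.625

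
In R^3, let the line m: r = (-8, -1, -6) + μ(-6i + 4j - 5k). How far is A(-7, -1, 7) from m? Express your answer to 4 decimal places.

10.2241

Taking (-8, -1, -6) on m with direction v = (-6, 4, -5): w = A − (-8, -1, -6) = (1, 0, 13), and w × v = (-52, -73, 4).
Distance = |w × v| / |v| = √8049 / √77 ≈ 10.2241.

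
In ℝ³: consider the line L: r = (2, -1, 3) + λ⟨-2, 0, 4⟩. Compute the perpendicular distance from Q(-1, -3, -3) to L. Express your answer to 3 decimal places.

5.727

Taking (2, -1, 3) on L with direction v = (-2, 0, 4): w = Q − (2, -1, 3) = (-3, -2, -6), and w × v = (-8, 24, -4).
Distance = |w × v| / |v| = √656 / √20 ≈ 5.727.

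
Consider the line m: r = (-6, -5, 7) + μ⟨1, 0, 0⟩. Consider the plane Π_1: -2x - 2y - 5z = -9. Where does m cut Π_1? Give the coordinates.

Substitute r = (-6, -5, 7) + t(1, 0, 0) into the plane: -13 + (-2)t = -9, so t = -2.
Intersection: (-6, -5, 7) + (-2)·(1, 0, 0) = (-8, -5, 7).

(-8, -5, 7)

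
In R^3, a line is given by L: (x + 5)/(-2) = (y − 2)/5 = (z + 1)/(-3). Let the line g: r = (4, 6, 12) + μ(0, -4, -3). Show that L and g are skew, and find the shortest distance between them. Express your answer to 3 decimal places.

5.661

L has direction (-2, 5, -3) through (-5, 2, -1).
Common perpendicular direction n = (-2, 5, -3) × (0, -4, -3) = (-27, -6, 8).
With w = (4, 6, 12) − (-5, 2, -1) = (9, 4, 13), w · n = -163.
Since n ≠ 0 the lines are not parallel, and w · n = -163 ≠ 0 so they do not intersect; hence they are skew.
Distance = |w · n| / |n| = |-163| / √829 ≈ 5.661.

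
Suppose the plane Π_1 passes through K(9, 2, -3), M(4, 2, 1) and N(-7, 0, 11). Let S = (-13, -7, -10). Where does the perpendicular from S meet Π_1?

KM = (-5, 0, 4), KN = (-16, -2, 14); a normal to Π_1 is KM × KN = (8, 6, 10).
Using K: Π_1 has equation 8x + 6y + 10z = 54.
Foot = S − λn with λ = (n·S − d)/|n|² = (-246 − 54)/200 = -3/2.
Foot = (-13, -7, -10) − (-3/2)·(8, 6, 10) = (-1, 2, 5).

(-1, 2, 5)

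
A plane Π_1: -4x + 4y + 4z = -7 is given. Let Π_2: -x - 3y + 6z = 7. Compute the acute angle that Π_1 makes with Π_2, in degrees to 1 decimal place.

70.1

cos θ = |n₁·n₂| / (|n₁||n₂|) = |16| / (√48 · √46).
θ = arccos(0.34050) ≈ 70.1°.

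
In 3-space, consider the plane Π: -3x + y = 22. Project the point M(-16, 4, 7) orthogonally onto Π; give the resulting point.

Foot = M − λn with λ = (n·M − d)/|n|² = (52 − 22)/10 = 3.
Foot = (-16, 4, 7) − 3·(-3, 1, 0) = (-7, 1, 7).

(-7, 1, 7)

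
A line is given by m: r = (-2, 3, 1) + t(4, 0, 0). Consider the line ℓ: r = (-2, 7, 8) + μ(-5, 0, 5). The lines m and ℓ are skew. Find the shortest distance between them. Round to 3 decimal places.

4.000

Common perpendicular direction n = (4, 0, 0) × (-5, 0, 5) = (0, -20, 0).
With w = (-2, 7, 8) − (-2, 3, 1) = (0, 4, 7), w · n = -80.
Distance = |w · n| / |n| = |-80| / √400 ≈ 4.000.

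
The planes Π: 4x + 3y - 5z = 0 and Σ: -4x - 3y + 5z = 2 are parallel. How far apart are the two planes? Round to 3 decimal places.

0.283

Rescale Σ by 1/(-1): 4x + 3y - 5z = -2. Then distance = |0 − (-2)| / √50 ≈ 0.283.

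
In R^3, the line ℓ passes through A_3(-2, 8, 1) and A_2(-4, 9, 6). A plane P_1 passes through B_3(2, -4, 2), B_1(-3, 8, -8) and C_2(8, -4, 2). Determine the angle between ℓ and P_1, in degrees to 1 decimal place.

A direction vector for ℓ is A_2 − A_3 = (-2, 1, 5).
B_3B_1 = (-5, 12, -10), B_3C_2 = (6, 0, 0); a normal to P_1 is B_3B_1 × B_3C_2 = (0, -60, -72).
Using B_3: P_1 has equation -60y - 72z = 96.
sin θ = |n·v| / (|n||v|) = |-420| / (√8784 · √30) = 0.81817.
θ ≈ 54.9°.

54.9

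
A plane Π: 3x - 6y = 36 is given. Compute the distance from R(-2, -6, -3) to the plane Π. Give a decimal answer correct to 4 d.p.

0.8944

n·R − d = (3)·(-2) + (-6)·(-6) + (0)·(-3) − 36 = -6; |n| = √45.
Distance = |-6| / √45 = 6/√45 ≈ 0.8944.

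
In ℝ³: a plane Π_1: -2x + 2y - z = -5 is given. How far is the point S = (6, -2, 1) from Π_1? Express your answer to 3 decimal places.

4.000

n·S − d = (-2)·(6) + (2)·(-2) + (-1)·(1) − (-5) = -12; |n| = √9.
Distance = |-12| / √9 = 12/√9 ≈ 4.000.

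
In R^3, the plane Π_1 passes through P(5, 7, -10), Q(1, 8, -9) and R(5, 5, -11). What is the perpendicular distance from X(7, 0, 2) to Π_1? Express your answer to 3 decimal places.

14.000

PQ = (-4, 1, 1), PR = (0, -2, -1); a normal to Π_1 is PQ × PR = (1, -4, 8).
Using P: Π_1 has equation x - 4y + 8z = -103.
n·X − d = (1)·(7) + (-4)·(0) + (8)·(2) − (-103) = 126; |n| = √81.
Distance = |126| / √81 = 126/√81 ≈ 14.000.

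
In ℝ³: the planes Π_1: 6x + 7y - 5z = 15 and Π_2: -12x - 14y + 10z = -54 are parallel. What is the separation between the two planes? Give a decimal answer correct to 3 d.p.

1.144

Rescale Π_2 by 1/(-2): 6x + 7y - 5z = 27. Then distance = |15 − 27| / √110 ≈ 1.144.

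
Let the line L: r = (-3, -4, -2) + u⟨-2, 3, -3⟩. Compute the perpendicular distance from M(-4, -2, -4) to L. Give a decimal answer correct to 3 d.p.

Taking (-3, -4, -2) on L with direction v = (-2, 3, -3): w = M − (-3, -4, -2) = (-1, 2, -2), and w × v = (0, 1, 1).
Distance = |w × v| / |v| = √2 / √22 ≈ 0.302.

0.302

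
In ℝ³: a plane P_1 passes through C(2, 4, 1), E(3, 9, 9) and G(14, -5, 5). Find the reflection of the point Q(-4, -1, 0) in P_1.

CE = (1, 5, 8), CG = (12, -9, 4); a normal to P_1 is CE × CG = (92, 92, -69).
Using C: P_1 has equation 92x + 92y - 69z = 483.
λ = (n·Q − d)/|n|² = (-460 − 483)/21689 = -1/23.
Reflection = Q − 2λn = (-4, -1, 0) − (-2/23)·(92, 92, -69) = (4, 7, -6).

(4, 7, -6)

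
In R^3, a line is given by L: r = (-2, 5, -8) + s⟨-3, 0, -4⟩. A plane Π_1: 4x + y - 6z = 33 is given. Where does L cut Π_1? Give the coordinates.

(1, 5, -4)

Substitute r = (-2, 5, -8) + t(-3, 0, -4) into the plane: 45 + 12t = 33, so t = -1.
Intersection: (-2, 5, -8) + (-1)·(-3, 0, -4) = (1, 5, -4).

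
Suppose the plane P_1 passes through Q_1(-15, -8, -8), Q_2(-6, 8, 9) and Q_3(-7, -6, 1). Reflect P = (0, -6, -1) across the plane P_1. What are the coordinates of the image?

(-8, -10, 7)

Q_1Q_2 = (9, 16, 17), Q_1Q_3 = (8, 2, 9); a normal to P_1 is Q_1Q_2 × Q_1Q_3 = (110, 55, -110).
Using Q_1: P_1 has equation 110x + 55y - 110z = -1210.
λ = (n·P − d)/|n|² = (-220 − (-1210))/27225 = 2/55.
Reflection = P − 2λn = (0, -6, -1) − (4/55)·(110, 55, -110) = (-8, -10, 7).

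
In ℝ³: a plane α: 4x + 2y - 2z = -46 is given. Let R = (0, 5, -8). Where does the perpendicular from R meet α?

(-12, -1, -2)

Foot = R − λn with λ = (n·R − d)/|n|² = (26 − (-46))/24 = 3.
Foot = (0, 5, -8) − 3·(4, 2, -2) = (-12, -1, -2).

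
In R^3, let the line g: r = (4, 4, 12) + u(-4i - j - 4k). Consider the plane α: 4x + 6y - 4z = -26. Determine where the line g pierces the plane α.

Substitute r = (4, 4, 12) + t(-4, -1, -4) into the plane: -8 + (-6)t = -26, so t = 3.
Intersection: (4, 4, 12) + 3·(-4, -1, -4) = (-8, 1, 0).

(-8, 1, 0)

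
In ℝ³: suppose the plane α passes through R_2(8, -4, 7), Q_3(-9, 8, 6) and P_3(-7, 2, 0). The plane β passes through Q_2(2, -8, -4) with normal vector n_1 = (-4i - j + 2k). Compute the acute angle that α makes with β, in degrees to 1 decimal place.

34.6

R_2Q_3 = (-17, 12, -1), R_2P_3 = (-15, 6, -7); a normal to α is R_2Q_3 × R_2P_3 = (-78, -104, 78).
Using R_2: α has equation -78x - 104y + 78z = 338.
β: n_1·r = n_1·Q_2 gives -4x - y + 2z = -8.
cos θ = |n₁·n₂| / (|n₁||n₂|) = |572| / (√22984 · √21).
θ = arccos(0.82333) ≈ 34.6°.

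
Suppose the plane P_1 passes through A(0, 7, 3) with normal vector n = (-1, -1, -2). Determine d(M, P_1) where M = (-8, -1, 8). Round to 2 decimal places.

P_1: n·r = n·A gives -x - y - 2z = -13.
n·M − d = (-1)·(-8) + (-1)·(-1) + (-2)·(8) − (-13) = 6; |n| = √6.
Distance = |6| / √6 = 6/√6 ≈ 2.45.

2.45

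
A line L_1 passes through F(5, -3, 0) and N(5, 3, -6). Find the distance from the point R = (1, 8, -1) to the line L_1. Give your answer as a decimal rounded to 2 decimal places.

8.12

A direction vector for L_1 is N − F = (0, 6, -6).
Taking (5, -3, 0) on L_1 with direction v = (0, 6, -6): w = R − (5, -3, 0) = (-4, 11, -1), and w × v = (-60, -24, -24).
Distance = |w × v| / |v| = √4752 / √72 ≈ 8.12.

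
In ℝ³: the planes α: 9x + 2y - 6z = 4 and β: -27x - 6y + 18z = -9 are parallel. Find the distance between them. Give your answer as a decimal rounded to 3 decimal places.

0.091

Rescale β by 1/(-3): 9x + 2y - 6z = 3. Then distance = |4 − 3| / √121 ≈ 0.091.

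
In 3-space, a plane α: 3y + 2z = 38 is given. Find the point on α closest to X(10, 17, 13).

(10, 8, 7)

Foot = X − λn with λ = (n·X − d)/|n|² = (77 − 38)/13 = 3.
Foot = (10, 17, 13) − 3·(0, 3, 2) = (10, 8, 7).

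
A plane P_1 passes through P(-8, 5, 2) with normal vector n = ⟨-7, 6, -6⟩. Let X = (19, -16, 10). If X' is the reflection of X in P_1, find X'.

P_1: n·r = n·P gives -7x + 6y - 6z = 74.
λ = (n·X − d)/|n|² = (-289 − 74)/121 = -3.
Reflection = X − 2λn = (19, -16, 10) − (-6)·(-7, 6, -6) = (-23, 20, -26).

(-23, 20, -26)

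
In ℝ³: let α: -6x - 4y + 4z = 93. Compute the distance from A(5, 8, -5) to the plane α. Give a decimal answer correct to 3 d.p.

n·A − d = (-6)·(5) + (-4)·(8) + (4)·(-5) − 93 = -175; |n| = √68.
Distance = |-175| / √68 = 175/√68 ≈ 21.222.

21.222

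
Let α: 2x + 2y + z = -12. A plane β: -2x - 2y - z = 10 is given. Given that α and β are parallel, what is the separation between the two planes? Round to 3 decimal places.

Rescale β by 1/(-1): 2x + 2y + z = -10. Then distance = |-12 − (-10)| / √9 ≈ 0.667.

0.667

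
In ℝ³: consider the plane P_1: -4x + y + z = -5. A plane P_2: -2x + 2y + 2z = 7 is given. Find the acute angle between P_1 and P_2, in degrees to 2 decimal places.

35.26

cos θ = |n₁·n₂| / (|n₁||n₂|) = |12| / (√18 · √12).
θ = arccos(0.81650) ≈ 35.26°.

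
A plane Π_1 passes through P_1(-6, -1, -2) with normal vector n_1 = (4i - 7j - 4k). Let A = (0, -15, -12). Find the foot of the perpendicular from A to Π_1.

(-8, -1, -4)

Π_1: n_1·r = n_1·P_1 gives 4x - 7y - 4z = -9.
Foot = A − λn with λ = (n·A − d)/|n|² = (153 − (-9))/81 = 2.
Foot = (0, -15, -12) − 2·(4, -7, -4) = (-8, -1, -4).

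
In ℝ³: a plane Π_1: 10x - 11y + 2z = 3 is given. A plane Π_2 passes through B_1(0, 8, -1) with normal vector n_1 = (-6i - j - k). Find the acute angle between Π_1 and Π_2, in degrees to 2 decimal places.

56.53

Π_2: n_1·r = n_1·B_1 gives -6x - y - z = -7.
cos θ = |n₁·n₂| / (|n₁||n₂|) = |-51| / (√225 · √38).
θ = arccos(0.55155) ≈ 56.53°.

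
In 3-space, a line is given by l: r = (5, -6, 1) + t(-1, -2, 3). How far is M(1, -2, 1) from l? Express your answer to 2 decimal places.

5.55

Taking (5, -6, 1) on l with direction v = (-1, -2, 3): w = M − (5, -6, 1) = (-4, 4, 0), and w × v = (12, 12, 12).
Distance = |w × v| / |v| = √432 / √14 ≈ 5.55.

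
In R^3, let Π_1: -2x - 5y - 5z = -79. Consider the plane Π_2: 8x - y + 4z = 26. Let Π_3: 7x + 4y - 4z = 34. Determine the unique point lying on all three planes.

Solving the 3×3 linear system -2x - 5y - 5z = -79, 8x - y + 4z = 26, 7x + 4y - 4z = 34 (e.g. by elimination or Cramer's rule, determinant = -471) gives (2, 10, 5).

(2, 10, 5)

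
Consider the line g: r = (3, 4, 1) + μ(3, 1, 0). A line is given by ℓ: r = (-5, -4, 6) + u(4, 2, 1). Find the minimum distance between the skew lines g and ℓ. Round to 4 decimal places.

6.9488

Common perpendicular direction n = (3, 1, 0) × (4, 2, 1) = (1, -3, 2).
With w = (-5, -4, 6) − (3, 4, 1) = (-8, -8, 5), w · n = 26.
Distance = |w · n| / |n| = |26| / √14 ≈ 6.9488.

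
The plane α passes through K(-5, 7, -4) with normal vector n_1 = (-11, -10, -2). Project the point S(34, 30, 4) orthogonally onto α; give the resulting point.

(1, 0, -2)

α: n_1·r = n_1·K gives -11x - 10y - 2z = -7.
Foot = S − λn with λ = (n·S − d)/|n|² = (-682 − (-7))/225 = -3.
Foot = (34, 30, 4) − (-3)·(-11, -10, -2) = (1, 0, -2).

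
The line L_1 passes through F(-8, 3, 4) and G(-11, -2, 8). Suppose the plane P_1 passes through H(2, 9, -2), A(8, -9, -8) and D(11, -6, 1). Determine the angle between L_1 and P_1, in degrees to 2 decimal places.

60.00

A direction vector for L_1 is G − F = (-3, -5, 4).
HA = (6, -18, -6), HD = (9, -15, 3); a normal to P_1 is HA × HD = (-144, -72, 72).
Using H: P_1 has equation -144x - 72y + 72z = -1080.
sin θ = |n·v| / (|n||v|) = |1080| / (√31104 · √50) = 0.86603.
θ ≈ 60.00°.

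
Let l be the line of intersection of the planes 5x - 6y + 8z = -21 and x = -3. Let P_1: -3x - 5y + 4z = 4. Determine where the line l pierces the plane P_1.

Direction of l: (5, -6, 8) × (1, 0, 0) = (0, 8, 6).
A point on l: solving the two plane equations with y = 5 gives (-3, 5, 3).
Substitute r = (-3, 5, 3) + t(0, 8, 6) into the plane: -4 + (-16)t = 4, so t = -1/2.
Intersection: (-3, 5, 3) + (-1/2)·(0, 8, 6) = (-3, 1, 0).

(-3, 1, 0)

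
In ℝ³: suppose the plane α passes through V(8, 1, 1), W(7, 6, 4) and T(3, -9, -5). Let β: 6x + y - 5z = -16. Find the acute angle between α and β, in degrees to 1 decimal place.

VW = (-1, 5, 3), VT = (-5, -10, -6); a normal to α is VW × VT = (0, -21, 35).
Using V: α has equation -21y + 35z = 14.
cos θ = |n₁·n₂| / (|n₁||n₂|) = |-196| / (√1666 · √62).
θ = arccos(0.60985) ≈ 52.4°.

52.4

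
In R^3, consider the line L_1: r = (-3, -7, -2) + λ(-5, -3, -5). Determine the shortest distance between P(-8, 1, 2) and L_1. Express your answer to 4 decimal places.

9.9439

Taking (-3, -7, -2) on L_1 with direction v = (-5, -3, -5): w = P − (-3, -7, -2) = (-5, 8, 4), and w × v = (-28, -45, 55).
Distance = |w × v| / |v| = √5834 / √59 ≈ 9.9439.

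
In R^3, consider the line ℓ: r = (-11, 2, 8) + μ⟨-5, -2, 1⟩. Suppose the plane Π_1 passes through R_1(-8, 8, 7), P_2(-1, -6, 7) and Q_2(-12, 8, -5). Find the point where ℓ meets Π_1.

R_1P_2 = (7, -14, 0), R_1Q_2 = (-4, 0, -12); a normal to Π_1 is R_1P_2 × R_1Q_2 = (168, 84, -56).
Using R_1: Π_1 has equation 168x + 84y - 56z = -1064.
Substitute r = (-11, 2, 8) + t(-5, -2, 1) into the plane: -2128 + (-1064)t = -1064, so t = -1.
Intersection: (-11, 2, 8) + (-1)·(-5, -2, 1) = (-6, 4, 7).

(-6, 4, 7)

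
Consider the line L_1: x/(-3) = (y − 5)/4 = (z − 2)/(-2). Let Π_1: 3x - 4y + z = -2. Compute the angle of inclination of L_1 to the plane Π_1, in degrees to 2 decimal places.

L_1 has direction (-3, 4, -2) through (0, 5, 2).
sin θ = |n·v| / (|n||v|) = |-27| / (√26 · √29) = 0.98328.
θ ≈ 79.51°.

79.51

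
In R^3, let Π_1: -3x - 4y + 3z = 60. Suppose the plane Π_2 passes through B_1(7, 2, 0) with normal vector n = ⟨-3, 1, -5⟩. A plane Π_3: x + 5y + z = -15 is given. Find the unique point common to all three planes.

Π_2: n·r = n·B_1 gives -3x + y - 5z = -19.
Solving the 3×3 linear system -3x - 4y + 3z = 60, -3x + y - 5z = -19, x + 5y + z = -15 (e.g. by elimination or Cramer's rule, determinant = -118) gives (-8, -3, 8).

(-8, -3, 8)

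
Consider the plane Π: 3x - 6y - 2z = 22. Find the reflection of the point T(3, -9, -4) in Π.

λ = (n·T − d)/|n|² = (71 − 22)/49 = 1.
Reflection = T − 2λn = (3, -9, -4) − 2·(3, -6, -2) = (-3, 3, 0).

(-3, 3, 0)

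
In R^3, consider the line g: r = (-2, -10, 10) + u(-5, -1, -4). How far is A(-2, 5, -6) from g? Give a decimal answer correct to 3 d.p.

20.587

Taking (-2, -10, 10) on g with direction v = (-5, -1, -4): w = A − (-2, -10, 10) = (0, 15, -16), and w × v = (-76, 80, 75).
Distance = |w × v| / |v| = √17801 / √42 ≈ 20.587.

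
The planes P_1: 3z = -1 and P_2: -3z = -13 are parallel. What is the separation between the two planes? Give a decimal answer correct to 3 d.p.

Rescale P_2 by 1/(-1): 3z = 13. Then distance = |-1 − 13| / √9 ≈ 4.667.

4.667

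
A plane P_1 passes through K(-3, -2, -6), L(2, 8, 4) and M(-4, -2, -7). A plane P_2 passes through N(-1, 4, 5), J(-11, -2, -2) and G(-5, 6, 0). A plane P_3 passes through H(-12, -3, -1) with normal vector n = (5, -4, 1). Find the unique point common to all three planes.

(-2, 10, 1)

KL = (5, 10, 10), KM = (-1, 0, -1); a normal to P_1 is KL × KM = (-10, -5, 10).
Using K: P_1 has equation -10x - 5y + 10z = -20.
NJ = (-10, -6, -7), NG = (-4, 2, -5); a normal to P_2 is NJ × NG = (44, -22, -44).
Using N: P_2 has equation 44x - 22y - 44z = -352.
P_3: n·r = n·H gives 5x - 4y + z = -49.
Solving the 3×3 linear system -10x - 5y + 10z = -20, 44x - 22y - 44z = -352, 5x - 4y + z = -49 (e.g. by elimination or Cramer's rule, determinant = 2640) gives (-2, 10, 1).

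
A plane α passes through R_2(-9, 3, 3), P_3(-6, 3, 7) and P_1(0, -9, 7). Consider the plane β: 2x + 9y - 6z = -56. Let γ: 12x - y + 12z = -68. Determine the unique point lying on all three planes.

R_2P_3 = (3, 0, 4), R_2P_1 = (9, -12, 4); a normal to α is R_2P_3 × R_2P_1 = (48, 24, -36).
Using R_2: α has equation 48x + 24y - 36z = -468.
Solving the 3×3 linear system 48x + 24y - 36z = -468, 2x + 9y - 6z = -56, 12x - y + 12z = -68 (e.g. by elimination or Cramer's rule, determinant = 6552) gives (-7, -4, 1).

(-7, -4, 1)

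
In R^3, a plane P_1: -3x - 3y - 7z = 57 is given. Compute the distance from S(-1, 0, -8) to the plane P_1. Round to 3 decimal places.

n·S − d = (-3)·(-1) + (-3)·(0) + (-7)·(-8) − 57 = 2; |n| = √67.
Distance = |2| / √67 = 2/√67 ≈ 0.244.

0.244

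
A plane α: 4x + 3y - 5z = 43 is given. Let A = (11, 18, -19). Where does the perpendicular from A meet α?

Foot = A − λn with λ = (n·A − d)/|n|² = (193 − 43)/50 = 3.
Foot = (11, 18, -19) − 3·(4, 3, -5) = (-1, 9, -4).

(-1, 9, -4)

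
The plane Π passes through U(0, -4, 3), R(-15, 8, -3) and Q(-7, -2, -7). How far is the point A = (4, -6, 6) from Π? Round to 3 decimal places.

UR = (-15, 12, -6), UQ = (-7, 2, -10); a normal to Π is UR × UQ = (-108, -108, 54).
Using U: Π has equation -108x - 108y + 54z = 594.
n·A − d = (-108)·(4) + (-108)·(-6) + (54)·(6) − 594 = -54; |n| = √26244.
Distance = |-54| / √26244 = 54/√26244 ≈ 0.333.

0.333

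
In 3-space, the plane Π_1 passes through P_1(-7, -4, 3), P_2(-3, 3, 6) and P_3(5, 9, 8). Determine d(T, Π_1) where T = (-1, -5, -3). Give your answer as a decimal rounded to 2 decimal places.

4.22

P_1P_2 = (4, 7, 3), P_1P_3 = (12, 13, 5); a normal to Π_1 is P_1P_2 × P_1P_3 = (-4, 16, -32).
Using P_1: Π_1 has equation -4x + 16y - 32z = -132.
n·T − d = (-4)·(-1) + (16)·(-5) + (-32)·(-3) − (-132) = 152; |n| = √1296.
Distance = |152| / √1296 = 152/√1296 ≈ 4.22.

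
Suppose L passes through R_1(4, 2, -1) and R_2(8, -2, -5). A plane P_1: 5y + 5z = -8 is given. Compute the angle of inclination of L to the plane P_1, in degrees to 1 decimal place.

54.7

A direction vector for L is R_2 − R_1 = (4, -4, -4).
sin θ = |n·v| / (|n||v|) = |-40| / (√50 · √48) = 0.81650.
θ ≈ 54.7°.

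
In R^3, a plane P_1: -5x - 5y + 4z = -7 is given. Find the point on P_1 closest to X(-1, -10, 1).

(4, -5, -3)

Foot = X − λn with λ = (n·X − d)/|n|² = (59 − (-7))/66 = 1.
Foot = (-1, -10, 1) − 1·(-5, -5, 4) = (4, -5, -3).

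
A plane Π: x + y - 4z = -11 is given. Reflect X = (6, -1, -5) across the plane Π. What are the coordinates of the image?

λ = (n·X − d)/|n|² = (25 − (-11))/18 = 2.
Reflection = X − 2λn = (6, -1, -5) − 4·(1, 1, -4) = (2, -5, 11).

(2, -5, 11)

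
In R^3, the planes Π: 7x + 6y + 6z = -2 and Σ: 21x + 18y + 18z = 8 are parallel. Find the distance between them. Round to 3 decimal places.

Rescale Σ by 1/3: 7x + 6y + 6z = 8/3. Then distance = |-2 − (8/3)| / √121 ≈ 0.424.

0.424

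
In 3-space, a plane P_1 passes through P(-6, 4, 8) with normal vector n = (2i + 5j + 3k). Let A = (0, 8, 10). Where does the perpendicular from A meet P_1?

(-2, 3, 7)

P_1: n·r = n·P gives 2x + 5y + 3z = 32.
Foot = A − λn with λ = (n·A − d)/|n|² = (70 − 32)/38 = 1.
Foot = (0, 8, 10) − 1·(2, 5, 3) = (-2, 3, 7).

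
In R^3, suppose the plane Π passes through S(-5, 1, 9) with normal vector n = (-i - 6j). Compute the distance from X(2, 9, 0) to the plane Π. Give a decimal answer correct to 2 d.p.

Π: n·r = n·S gives -x - 6y = -1.
n·X − d = (-1)·(2) + (-6)·(9) + (0)·(0) − (-1) = -55; |n| = √37.
Distance = |-55| / √37 = 55/√37 ≈ 9.04.

9.04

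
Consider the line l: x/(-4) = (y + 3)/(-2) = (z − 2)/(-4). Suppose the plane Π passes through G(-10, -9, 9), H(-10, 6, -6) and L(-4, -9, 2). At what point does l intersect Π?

l has direction (-4, -2, -4) through (0, -3, 2).
GH = (0, 15, -15), GL = (6, 0, -7); a normal to Π is GH × GL = (-105, -90, -90).
Using G: Π has equation -105x - 90y - 90z = 1050.
Substitute r = (0, -3, 2) + t(-4, -2, -4) into the plane: 90 + 960t = 1050, so t = 1.
Intersection: (0, -3, 2) + 1·(-4, -2, -4) = (-4, -5, -2).

(-4, -5, -2)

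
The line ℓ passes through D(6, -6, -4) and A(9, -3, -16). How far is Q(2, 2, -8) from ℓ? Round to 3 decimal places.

8.589

A direction vector for ℓ is A − D = (3, 3, -12).
Taking (6, -6, -4) on ℓ with direction v = (3, 3, -12): w = Q − (6, -6, -4) = (-4, 8, -4), and w × v = (-84, -60, -36).
Distance = |w × v| / |v| = √11952 / √162 ≈ 8.589.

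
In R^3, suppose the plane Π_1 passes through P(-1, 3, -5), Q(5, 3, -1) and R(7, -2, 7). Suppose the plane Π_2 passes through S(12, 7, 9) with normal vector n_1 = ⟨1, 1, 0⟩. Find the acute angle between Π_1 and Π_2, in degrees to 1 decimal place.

PQ = (6, 0, 4), PR = (8, -5, 12); a normal to Π_1 is PQ × PR = (20, -40, -30).
Using P: Π_1 has equation 20x - 40y - 30z = 10.
Π_2: n_1·r = n_1·S gives x + y = 19.
cos θ = |n₁·n₂| / (|n₁||n₂|) = |-20| / (√2900 · √2).
θ = arccos(0.26261) ≈ 74.8°.

74.8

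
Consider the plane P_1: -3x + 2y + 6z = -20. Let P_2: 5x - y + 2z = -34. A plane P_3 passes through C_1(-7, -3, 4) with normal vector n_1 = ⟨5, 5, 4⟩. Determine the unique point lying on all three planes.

P_3: n_1·r = n_1·C_1 gives 5x + 5y + 4z = -34.
Solving the 3×3 linear system -3x + 2y + 6z = -20, 5x - y + 2z = -34, 5x + 5y + 4z = -34 (e.g. by elimination or Cramer's rule, determinant = 202) gives (-4, 2, -6).

(-4, 2, -6)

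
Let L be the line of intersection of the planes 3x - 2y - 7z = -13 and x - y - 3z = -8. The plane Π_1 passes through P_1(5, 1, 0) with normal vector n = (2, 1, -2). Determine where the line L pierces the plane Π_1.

Direction of L: (3, -2, -7) × (1, -1, -3) = (-1, 2, -1).
A point on L: solving the two plane equations with x = 8 gives (8, 1, 5).
Π_1: n·r = n·P_1 gives 2x + y - 2z = 11.
Substitute r = (8, 1, 5) + t(-1, 2, -1) into the plane: 7 + 2t = 11, so t = 2.
Intersection: (8, 1, 5) + 2·(-1, 2, -1) = (6, 5, 3).

(6, 5, 3)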